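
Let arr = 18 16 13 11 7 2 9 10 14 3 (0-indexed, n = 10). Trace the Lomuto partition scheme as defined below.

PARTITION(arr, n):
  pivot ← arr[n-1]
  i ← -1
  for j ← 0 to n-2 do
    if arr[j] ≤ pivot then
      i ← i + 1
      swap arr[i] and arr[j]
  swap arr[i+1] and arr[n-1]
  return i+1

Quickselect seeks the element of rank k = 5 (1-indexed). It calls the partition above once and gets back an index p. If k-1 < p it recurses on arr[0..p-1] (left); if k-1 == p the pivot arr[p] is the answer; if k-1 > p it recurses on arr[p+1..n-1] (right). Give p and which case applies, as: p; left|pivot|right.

pivot=3, i=-1
j=0: 18>3, skip
j=1: 16>3, skip
j=2: 13>3, skip
j=3: 11>3, skip
j=4: 7>3, skip
j=5: 2≤3, i=0, swap(0,5) ⇒ 2 16 13 11 7 18 9 10 14 3
j=6: 9>3, skip
j=7: 10>3, skip
j=8: 14>3, skip
swap(1,9) ⇒ 2 3 13 11 7 18 9 10 14 16; return 1
p = 1; k-1 = 4 > 1 ⇒ right

1; right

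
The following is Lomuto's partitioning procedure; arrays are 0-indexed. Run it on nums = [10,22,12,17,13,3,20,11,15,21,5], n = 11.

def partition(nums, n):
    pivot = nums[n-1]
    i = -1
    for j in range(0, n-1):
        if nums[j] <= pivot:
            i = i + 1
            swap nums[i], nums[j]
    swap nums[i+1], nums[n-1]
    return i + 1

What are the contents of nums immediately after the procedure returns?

pivot = nums[10] = 5; i = -1
j=0: nums[0]=10 > 5 → no swap
j=1: nums[1]=22 > 5 → no swap
j=2: nums[2]=12 > 5 → no swap
j=3: nums[3]=17 > 5 → no swap
j=4: nums[4]=13 > 5 → no swap
j=5: nums[5]=3 ≤ 5 → i=0, swap nums[0],nums[5] → [3,22,12,17,13,10,20,11,15,21,5]
j=6: nums[6]=20 > 5 → no swap
j=7: nums[7]=11 > 5 → no swap
j=8: nums[8]=15 > 5 → no swap
j=9: nums[9]=21 > 5 → no swap
final swap nums[1],nums[10] → [3,5,12,17,13,10,20,11,15,21,22]; return 1

[3,5,12,17,13,10,20,11,15,21,22]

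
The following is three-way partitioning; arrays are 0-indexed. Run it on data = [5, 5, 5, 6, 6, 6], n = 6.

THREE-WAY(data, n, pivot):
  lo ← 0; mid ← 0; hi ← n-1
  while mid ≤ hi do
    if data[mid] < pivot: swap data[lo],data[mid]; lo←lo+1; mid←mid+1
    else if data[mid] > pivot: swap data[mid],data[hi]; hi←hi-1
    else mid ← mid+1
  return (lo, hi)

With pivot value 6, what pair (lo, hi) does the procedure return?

(3, 5)

lo=0 mid=0 hi=5
5<6: swap(0,0), lo=1 mid=1 ⇒ [5, 5, 5, 6, 6, 6]
5<6: swap(1,1), lo=2 mid=2 ⇒ [5, 5, 5, 6, 6, 6]
5<6: swap(2,2), lo=3 mid=3 ⇒ [5, 5, 5, 6, 6, 6]
6=6: mid=4
6=6: mid=5
6=6: mid=6
done. lo=3 hi=5; data=[5, 5, 5, 6, 6, 6]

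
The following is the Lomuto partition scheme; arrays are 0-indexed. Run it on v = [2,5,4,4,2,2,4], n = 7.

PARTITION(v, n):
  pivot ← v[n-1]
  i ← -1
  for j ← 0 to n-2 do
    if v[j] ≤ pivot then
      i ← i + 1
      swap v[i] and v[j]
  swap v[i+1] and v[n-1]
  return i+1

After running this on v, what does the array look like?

pivot=4, i=-1
j=0: 2≤4, i=0, swap(0,0) ⇒ [2,5,4,4,2,2,4]
j=1: 5>4, skip
j=2: 4≤4, i=1, swap(1,2) ⇒ [2,4,5,4,2,2,4]
j=3: 4≤4, i=2, swap(2,3) ⇒ [2,4,4,5,2,2,4]
j=4: 2≤4, i=3, swap(3,4) ⇒ [2,4,4,2,5,2,4]
j=5: 2≤4, i=4, swap(4,5) ⇒ [2,4,4,2,2,5,4]
swap(5,6) ⇒ [2,4,4,2,2,4,5]; return 5

[2,4,4,2,2,4,5]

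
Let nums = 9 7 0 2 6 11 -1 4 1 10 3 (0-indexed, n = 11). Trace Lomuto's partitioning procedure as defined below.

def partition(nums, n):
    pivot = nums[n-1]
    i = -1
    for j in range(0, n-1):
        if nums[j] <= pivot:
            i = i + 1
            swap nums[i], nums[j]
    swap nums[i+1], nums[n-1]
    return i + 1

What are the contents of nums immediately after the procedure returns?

0 2 -1 1 3 11 9 4 7 10 6

pivot = nums[10] = 3; i = -1
j=0: nums[0]=9 > 3 → no swap
j=1: nums[1]=7 > 3 → no swap
j=2: nums[2]=0 ≤ 3 → i=0, swap nums[0],nums[2] → 0 7 9 2 6 11 -1 4 1 10 3
j=3: nums[3]=2 ≤ 3 → i=1, swap nums[1],nums[3] → 0 2 9 7 6 11 -1 4 1 10 3
j=4: nums[4]=6 > 3 → no swap
j=5: nums[5]=11 > 3 → no swap
j=6: nums[6]=-1 ≤ 3 → i=2, swap nums[2],nums[6] → 0 2 -1 7 6 11 9 4 1 10 3
j=7: nums[7]=4 > 3 → no swap
j=8: nums[8]=1 ≤ 3 → i=3, swap nums[3],nums[8] → 0 2 -1 1 6 11 9 4 7 10 3
j=9: nums[9]=10 > 3 → no swap
final swap nums[4],nums[10] → 0 2 -1 1 3 11 9 4 7 10 6; return 4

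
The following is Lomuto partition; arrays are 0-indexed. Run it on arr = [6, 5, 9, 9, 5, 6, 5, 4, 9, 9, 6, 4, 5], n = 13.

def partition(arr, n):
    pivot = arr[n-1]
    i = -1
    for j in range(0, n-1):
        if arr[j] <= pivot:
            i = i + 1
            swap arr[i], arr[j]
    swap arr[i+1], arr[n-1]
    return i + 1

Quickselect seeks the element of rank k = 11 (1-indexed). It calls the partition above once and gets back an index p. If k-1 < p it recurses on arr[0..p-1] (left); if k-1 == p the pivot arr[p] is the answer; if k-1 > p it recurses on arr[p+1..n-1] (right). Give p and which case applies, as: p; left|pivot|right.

pivot = arr[12] = 5; i = -1
j=0: arr[0]=6 > 5 → no swap
j=1: arr[1]=5 ≤ 5 → i=0, swap arr[0],arr[1] → [5, 6, 9, 9, 5, 6, 5, 4, 9, 9, 6, 4, 5]
j=2: arr[2]=9 > 5 → no swap
j=3: arr[3]=9 > 5 → no swap
j=4: arr[4]=5 ≤ 5 → i=1, swap arr[1],arr[4] → [5, 5, 9, 9, 6, 6, 5, 4, 9, 9, 6, 4, 5]
j=5: arr[5]=6 > 5 → no swap
j=6: arr[6]=5 ≤ 5 → i=2, swap arr[2],arr[6] → [5, 5, 5, 9, 6, 6, 9, 4, 9, 9, 6, 4, 5]
j=7: arr[7]=4 ≤ 5 → i=3, swap arr[3],arr[7] → [5, 5, 5, 4, 6, 6, 9, 9, 9, 9, 6, 4, 5]
j=8: arr[8]=9 > 5 → no swap
j=9: arr[9]=9 > 5 → no swap
j=10: arr[10]=6 > 5 → no swap
j=11: arr[11]=4 ≤ 5 → i=4, swap arr[4],arr[11] → [5, 5, 5, 4, 4, 6, 9, 9, 9, 9, 6, 6, 5]
final swap arr[5],arr[12] → [5, 5, 5, 4, 4, 5, 9, 9, 9, 9, 6, 6, 6]; return 5
p = 5; k-1 = 10 > 5 ⇒ right

5; right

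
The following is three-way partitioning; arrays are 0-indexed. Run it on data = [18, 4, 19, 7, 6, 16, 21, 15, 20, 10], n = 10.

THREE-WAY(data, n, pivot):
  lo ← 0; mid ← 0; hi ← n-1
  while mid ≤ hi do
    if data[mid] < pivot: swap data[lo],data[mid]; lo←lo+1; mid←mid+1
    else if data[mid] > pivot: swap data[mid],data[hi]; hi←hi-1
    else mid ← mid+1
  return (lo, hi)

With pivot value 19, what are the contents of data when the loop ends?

pivot = 19; lo=0, mid=0, hi=9
data[mid]=18<19: swap data[0],data[0]; lo=1,mid=1 → [18, 4, 19, 7, 6, 16, 21, 15, 20, 10]
data[mid]=4<19: swap data[1],data[1]; lo=2,mid=2 → [18, 4, 19, 7, 6, 16, 21, 15, 20, 10]
data[mid]=19=19: mid=3
data[mid]=7<19: swap data[2],data[3]; lo=3,mid=4 → [18, 4, 7, 19, 6, 16, 21, 15, 20, 10]
data[mid]=6<19: swap data[3],data[4]; lo=4,mid=5 → [18, 4, 7, 6, 19, 16, 21, 15, 20, 10]
data[mid]=16<19: swap data[4],data[5]; lo=5,mid=6 → [18, 4, 7, 6, 16, 19, 21, 15, 20, 10]
data[mid]=21>19: swap data[6],data[9]; hi=8 → [18, 4, 7, 6, 16, 19, 10, 15, 20, 21]
data[mid]=10<19: swap data[5],data[6]; lo=6,mid=7 → [18, 4, 7, 6, 16, 10, 19, 15, 20, 21]
data[mid]=15<19: swap data[6],data[7]; lo=7,mid=8 → [18, 4, 7, 6, 16, 10, 15, 19, 20, 21]
data[mid]=20>19: swap data[8],data[8]; hi=7 → [18, 4, 7, 6, 16, 10, 15, 19, 20, 21]
end: lo=7, hi=7; data = [18, 4, 7, 6, 16, 10, 15, 19, 20, 21]

[18, 4, 7, 6, 16, 10, 15, 19, 20, 21]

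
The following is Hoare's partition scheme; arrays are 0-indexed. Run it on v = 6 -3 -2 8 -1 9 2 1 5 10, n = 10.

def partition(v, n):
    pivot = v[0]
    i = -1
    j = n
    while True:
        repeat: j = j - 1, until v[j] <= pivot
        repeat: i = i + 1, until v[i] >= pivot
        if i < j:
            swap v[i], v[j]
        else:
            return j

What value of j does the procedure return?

5

pivot = v[0] = 6; i = -1, j = 10
j→8 (v[8]=5≤6), i→0 (v[0]=6≥6); i<j, swap → 5 -3 -2 8 -1 9 2 1 6 10
j→7 (v[7]=1≤6), i→3 (v[3]=8≥6); i<j, swap → 5 -3 -2 1 -1 9 2 8 6 10
j→6 (v[6]=2≤6), i→5 (v[5]=9≥6); i<j, swap → 5 -3 -2 1 -1 2 9 8 6 10
j→5, i→6; i≥j, return j=5. v = 5 -3 -2 1 -1 2 9 8 6 10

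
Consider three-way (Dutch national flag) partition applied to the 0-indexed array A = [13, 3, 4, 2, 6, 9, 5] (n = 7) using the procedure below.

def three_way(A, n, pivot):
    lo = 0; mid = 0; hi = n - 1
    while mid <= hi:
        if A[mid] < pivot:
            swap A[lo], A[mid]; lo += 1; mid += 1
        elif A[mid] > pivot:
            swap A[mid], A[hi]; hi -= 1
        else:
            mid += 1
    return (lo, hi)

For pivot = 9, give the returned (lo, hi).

(5, 5)

pivot = 9; lo=0, mid=0, hi=6
A[mid]=13>9: swap A[0],A[6]; hi=5 → [5, 3, 4, 2, 6, 9, 13]
A[mid]=5<9: swap A[0],A[0]; lo=1,mid=1 → [5, 3, 4, 2, 6, 9, 13]
A[mid]=3<9: swap A[1],A[1]; lo=2,mid=2 → [5, 3, 4, 2, 6, 9, 13]
A[mid]=4<9: swap A[2],A[2]; lo=3,mid=3 → [5, 3, 4, 2, 6, 9, 13]
A[mid]=2<9: swap A[3],A[3]; lo=4,mid=4 → [5, 3, 4, 2, 6, 9, 13]
A[mid]=6<9: swap A[4],A[4]; lo=5,mid=5 → [5, 3, 4, 2, 6, 9, 13]
A[mid]=9=9: mid=6
end: lo=5, hi=5; A = [5, 3, 4, 2, 6, 9, 13]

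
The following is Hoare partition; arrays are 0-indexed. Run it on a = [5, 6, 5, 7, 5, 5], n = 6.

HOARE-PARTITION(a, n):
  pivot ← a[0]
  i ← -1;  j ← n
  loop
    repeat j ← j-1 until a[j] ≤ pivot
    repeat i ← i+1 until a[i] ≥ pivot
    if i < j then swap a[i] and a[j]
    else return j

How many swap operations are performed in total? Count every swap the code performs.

pivot = a[0] = 5; i = -1, j = 6
j→5 (a[5]=5≤5), i→0 (a[0]=5≥5); i<j, swap → [5, 6, 5, 7, 5, 5]
j→4 (a[4]=5≤5), i→1 (a[1]=6≥5); i<j, swap → [5, 5, 5, 7, 6, 5]
j→2, i→2; i≥j, return j=2. a = [5, 5, 5, 7, 6, 5]

2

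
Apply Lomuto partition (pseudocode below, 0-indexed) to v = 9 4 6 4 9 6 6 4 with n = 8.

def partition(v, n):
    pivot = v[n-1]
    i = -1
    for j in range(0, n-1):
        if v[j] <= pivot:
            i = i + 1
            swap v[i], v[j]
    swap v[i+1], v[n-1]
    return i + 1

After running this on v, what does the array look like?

pivot = v[7] = 4; i = -1
j=0: v[0]=9 > 4 → no swap
j=1: v[1]=4 ≤ 4 → i=0, swap v[0],v[1] → 4 9 6 4 9 6 6 4
j=2: v[2]=6 > 4 → no swap
j=3: v[3]=4 ≤ 4 → i=1, swap v[1],v[3] → 4 4 6 9 9 6 6 4
j=4: v[4]=9 > 4 → no swap
j=5: v[5]=6 > 4 → no swap
j=6: v[6]=6 > 4 → no swap
final swap v[2],v[7] → 4 4 4 9 9 6 6 6; return 2

4 4 4 9 9 6 6 6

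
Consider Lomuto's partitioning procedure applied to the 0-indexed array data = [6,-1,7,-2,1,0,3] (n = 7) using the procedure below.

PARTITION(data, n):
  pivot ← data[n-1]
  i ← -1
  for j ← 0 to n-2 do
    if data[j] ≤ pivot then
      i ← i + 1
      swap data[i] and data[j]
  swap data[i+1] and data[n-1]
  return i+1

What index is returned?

pivot=3, i=-1
j=0: 6>3, skip
j=1: -1≤3, i=0, swap(0,1) ⇒ [-1,6,7,-2,1,0,3]
j=2: 7>3, skip
j=3: -2≤3, i=1, swap(1,3) ⇒ [-1,-2,7,6,1,0,3]
j=4: 1≤3, i=2, swap(2,4) ⇒ [-1,-2,1,6,7,0,3]
j=5: 0≤3, i=3, swap(3,5) ⇒ [-1,-2,1,0,7,6,3]
swap(4,6) ⇒ [-1,-2,1,0,3,6,7]; return 4

4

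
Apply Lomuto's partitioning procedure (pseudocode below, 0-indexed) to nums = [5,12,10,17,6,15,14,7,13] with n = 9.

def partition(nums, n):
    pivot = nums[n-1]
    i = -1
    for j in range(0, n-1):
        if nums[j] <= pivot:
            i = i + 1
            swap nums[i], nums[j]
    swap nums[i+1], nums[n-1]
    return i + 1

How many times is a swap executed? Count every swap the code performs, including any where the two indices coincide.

pivot = nums[8] = 13; i = -1
j=0: nums[0]=5 ≤ 13 → i=0, swap nums[0],nums[0] (no change) → [5,12,10,17,6,15,14,7,13]
j=1: nums[1]=12 ≤ 13 → i=1, swap nums[1],nums[1] (no change) → [5,12,10,17,6,15,14,7,13]
j=2: nums[2]=10 ≤ 13 → i=2, swap nums[2],nums[2] (no change) → [5,12,10,17,6,15,14,7,13]
j=3: nums[3]=17 > 13 → no swap
j=4: nums[4]=6 ≤ 13 → i=3, swap nums[3],nums[4] → [5,12,10,6,17,15,14,7,13]
j=5: nums[5]=15 > 13 → no swap
j=6: nums[6]=14 > 13 → no swap
j=7: nums[7]=7 ≤ 13 → i=4, swap nums[4],nums[7] → [5,12,10,6,7,15,14,17,13]
final swap nums[5],nums[8] → [5,12,10,6,7,13,14,17,15]; return 5

6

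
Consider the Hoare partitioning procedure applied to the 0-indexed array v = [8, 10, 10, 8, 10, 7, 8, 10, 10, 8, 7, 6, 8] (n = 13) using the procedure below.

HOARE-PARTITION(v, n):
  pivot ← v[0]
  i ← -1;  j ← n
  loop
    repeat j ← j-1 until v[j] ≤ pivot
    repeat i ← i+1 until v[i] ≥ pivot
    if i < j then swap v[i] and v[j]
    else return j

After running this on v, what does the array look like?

pivot=8
j stops at 12 (8), i stops at 0 (8); swap ⇒ [8, 10, 10, 8, 10, 7, 8, 10, 10, 8, 7, 6, 8]
j stops at 11 (6), i stops at 1 (10); swap ⇒ [8, 6, 10, 8, 10, 7, 8, 10, 10, 8, 7, 10, 8]
j stops at 10 (7), i stops at 2 (10); swap ⇒ [8, 6, 7, 8, 10, 7, 8, 10, 10, 8, 10, 10, 8]
j stops at 9 (8), i stops at 3 (8); swap ⇒ [8, 6, 7, 8, 10, 7, 8, 10, 10, 8, 10, 10, 8]
j stops at 6 (8), i stops at 4 (10); swap ⇒ [8, 6, 7, 8, 8, 7, 10, 10, 10, 8, 10, 10, 8]
j stops at 5, i stops at 6; i≥j ⇒ return 5. v=[8, 6, 7, 8, 8, 7, 10, 10, 10, 8, 10, 10, 8]

[8, 6, 7, 8, 8, 7, 10, 10, 10, 8, 10, 10, 8]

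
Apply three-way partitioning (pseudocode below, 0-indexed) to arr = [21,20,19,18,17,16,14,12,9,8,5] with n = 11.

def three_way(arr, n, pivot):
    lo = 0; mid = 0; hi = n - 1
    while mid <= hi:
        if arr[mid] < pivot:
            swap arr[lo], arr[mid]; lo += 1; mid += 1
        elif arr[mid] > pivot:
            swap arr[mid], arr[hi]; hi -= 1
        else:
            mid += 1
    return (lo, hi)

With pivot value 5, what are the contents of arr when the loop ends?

pivot = 5; lo=0, mid=0, hi=10
arr[mid]=21>5: swap arr[0],arr[10]; hi=9 → [5,20,19,18,17,16,14,12,9,8,21]
arr[mid]=5=5: mid=1
arr[mid]=20>5: swap arr[1],arr[9]; hi=8 → [5,8,19,18,17,16,14,12,9,20,21]
arr[mid]=8>5: swap arr[1],arr[8]; hi=7 → [5,9,19,18,17,16,14,12,8,20,21]
arr[mid]=9>5: swap arr[1],arr[7]; hi=6 → [5,12,19,18,17,16,14,9,8,20,21]
arr[mid]=12>5: swap arr[1],arr[6]; hi=5 → [5,14,19,18,17,16,12,9,8,20,21]
arr[mid]=14>5: swap arr[1],arr[5]; hi=4 → [5,16,19,18,17,14,12,9,8,20,21]
arr[mid]=16>5: swap arr[1],arr[4]; hi=3 → [5,17,19,18,16,14,12,9,8,20,21]
arr[mid]=17>5: swap arr[1],arr[3]; hi=2 → [5,18,19,17,16,14,12,9,8,20,21]
arr[mid]=18>5: swap arr[1],arr[2]; hi=1 → [5,19,18,17,16,14,12,9,8,20,21]
arr[mid]=19>5: swap arr[1],arr[1]; hi=0 → [5,19,18,17,16,14,12,9,8,20,21]
end: lo=0, hi=0; arr = [5,19,18,17,16,14,12,9,8,20,21]

[5,19,18,17,16,14,12,9,8,20,21]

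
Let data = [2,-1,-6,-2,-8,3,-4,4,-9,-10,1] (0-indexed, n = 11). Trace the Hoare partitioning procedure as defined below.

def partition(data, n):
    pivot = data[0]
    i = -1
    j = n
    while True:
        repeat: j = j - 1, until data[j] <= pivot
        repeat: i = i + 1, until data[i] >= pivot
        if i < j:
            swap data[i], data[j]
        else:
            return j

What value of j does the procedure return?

pivot=2
j stops at 10 (1), i stops at 0 (2); swap ⇒ [1,-1,-6,-2,-8,3,-4,4,-9,-10,2]
j stops at 9 (-10), i stops at 5 (3); swap ⇒ [1,-1,-6,-2,-8,-10,-4,4,-9,3,2]
j stops at 8 (-9), i stops at 7 (4); swap ⇒ [1,-1,-6,-2,-8,-10,-4,-9,4,3,2]
j stops at 7, i stops at 8; i≥j ⇒ return 7. data=[1,-1,-6,-2,-8,-10,-4,-9,4,3,2]

7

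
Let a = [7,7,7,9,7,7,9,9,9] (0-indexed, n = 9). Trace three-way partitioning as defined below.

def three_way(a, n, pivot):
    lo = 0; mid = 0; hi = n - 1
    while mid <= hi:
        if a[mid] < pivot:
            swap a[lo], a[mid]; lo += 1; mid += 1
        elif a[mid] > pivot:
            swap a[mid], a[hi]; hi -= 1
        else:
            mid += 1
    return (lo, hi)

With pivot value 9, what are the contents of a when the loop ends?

[7,7,7,7,7,9,9,9,9]

lo=0 mid=0 hi=8
7<9: swap(0,0), lo=1 mid=1 ⇒ [7,7,7,9,7,7,9,9,9]
7<9: swap(1,1), lo=2 mid=2 ⇒ [7,7,7,9,7,7,9,9,9]
7<9: swap(2,2), lo=3 mid=3 ⇒ [7,7,7,9,7,7,9,9,9]
9=9: mid=4
7<9: swap(3,4), lo=4 mid=5 ⇒ [7,7,7,7,9,7,9,9,9]
7<9: swap(4,5), lo=5 mid=6 ⇒ [7,7,7,7,7,9,9,9,9]
9=9: mid=7
9=9: mid=8
9=9: mid=9
done. lo=5 hi=8; a=[7,7,7,7,7,9,9,9,9]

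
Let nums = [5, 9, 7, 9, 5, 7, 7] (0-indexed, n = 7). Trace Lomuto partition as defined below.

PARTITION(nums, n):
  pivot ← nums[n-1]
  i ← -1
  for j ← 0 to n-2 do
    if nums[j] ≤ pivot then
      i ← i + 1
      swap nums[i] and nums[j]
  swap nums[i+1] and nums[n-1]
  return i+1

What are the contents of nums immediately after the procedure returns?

pivot = nums[6] = 7; i = -1
j=0: nums[0]=5 ≤ 7 → i=0, swap nums[0],nums[0] (no change) → [5, 9, 7, 9, 5, 7, 7]
j=1: nums[1]=9 > 7 → no swap
j=2: nums[2]=7 ≤ 7 → i=1, swap nums[1],nums[2] → [5, 7, 9, 9, 5, 7, 7]
j=3: nums[3]=9 > 7 → no swap
j=4: nums[4]=5 ≤ 7 → i=2, swap nums[2],nums[4] → [5, 7, 5, 9, 9, 7, 7]
j=5: nums[5]=7 ≤ 7 → i=3, swap nums[3],nums[5] → [5, 7, 5, 7, 9, 9, 7]
final swap nums[4],nums[6] → [5, 7, 5, 7, 7, 9, 9]; return 4

[5, 7, 5, 7, 7, 9, 9]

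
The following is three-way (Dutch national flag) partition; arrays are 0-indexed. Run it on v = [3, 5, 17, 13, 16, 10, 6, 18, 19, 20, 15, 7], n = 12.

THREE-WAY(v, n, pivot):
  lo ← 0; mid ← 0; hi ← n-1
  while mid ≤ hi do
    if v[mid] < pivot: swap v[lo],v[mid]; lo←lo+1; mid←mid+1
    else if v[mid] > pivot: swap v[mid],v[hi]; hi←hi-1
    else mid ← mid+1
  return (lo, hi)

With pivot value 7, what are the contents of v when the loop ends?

[3, 5, 6, 7, 10, 16, 18, 19, 20, 15, 13, 17]

pivot = 7; lo=0, mid=0, hi=11
v[mid]=3<7: swap v[0],v[0]; lo=1,mid=1 → [3, 5, 17, 13, 16, 10, 6, 18, 19, 20, 15, 7]
v[mid]=5<7: swap v[1],v[1]; lo=2,mid=2 → [3, 5, 17, 13, 16, 10, 6, 18, 19, 20, 15, 7]
v[mid]=17>7: swap v[2],v[11]; hi=10 → [3, 5, 7, 13, 16, 10, 6, 18, 19, 20, 15, 17]
v[mid]=7=7: mid=3
v[mid]=13>7: swap v[3],v[10]; hi=9 → [3, 5, 7, 15, 16, 10, 6, 18, 19, 20, 13, 17]
v[mid]=15>7: swap v[3],v[9]; hi=8 → [3, 5, 7, 20, 16, 10, 6, 18, 19, 15, 13, 17]
v[mid]=20>7: swap v[3],v[8]; hi=7 → [3, 5, 7, 19, 16, 10, 6, 18, 20, 15, 13, 17]
v[mid]=19>7: swap v[3],v[7]; hi=6 → [3, 5, 7, 18, 16, 10, 6, 19, 20, 15, 13, 17]
v[mid]=18>7: swap v[3],v[6]; hi=5 → [3, 5, 7, 6, 16, 10, 18, 19, 20, 15, 13, 17]
v[mid]=6<7: swap v[2],v[3]; lo=3,mid=4 → [3, 5, 6, 7, 16, 10, 18, 19, 20, 15, 13, 17]
v[mid]=16>7: swap v[4],v[5]; hi=4 → [3, 5, 6, 7, 10, 16, 18, 19, 20, 15, 13, 17]
v[mid]=10>7: swap v[4],v[4]; hi=3 → [3, 5, 6, 7, 10, 16, 18, 19, 20, 15, 13, 17]
end: lo=3, hi=3; v = [3, 5, 6, 7, 10, 16, 18, 19, 20, 15, 13, 17]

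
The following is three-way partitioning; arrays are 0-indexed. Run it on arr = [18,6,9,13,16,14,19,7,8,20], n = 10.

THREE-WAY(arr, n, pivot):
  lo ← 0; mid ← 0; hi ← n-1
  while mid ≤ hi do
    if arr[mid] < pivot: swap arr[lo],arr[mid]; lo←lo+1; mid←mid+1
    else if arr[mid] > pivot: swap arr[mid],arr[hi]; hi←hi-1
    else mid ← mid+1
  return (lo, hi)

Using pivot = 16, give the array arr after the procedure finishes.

pivot = 16; lo=0, mid=0, hi=9
arr[mid]=18>16: swap arr[0],arr[9]; hi=8 → [20,6,9,13,16,14,19,7,8,18]
arr[mid]=20>16: swap arr[0],arr[8]; hi=7 → [8,6,9,13,16,14,19,7,20,18]
arr[mid]=8<16: swap arr[0],arr[0]; lo=1,mid=1 → [8,6,9,13,16,14,19,7,20,18]
arr[mid]=6<16: swap arr[1],arr[1]; lo=2,mid=2 → [8,6,9,13,16,14,19,7,20,18]
arr[mid]=9<16: swap arr[2],arr[2]; lo=3,mid=3 → [8,6,9,13,16,14,19,7,20,18]
arr[mid]=13<16: swap arr[3],arr[3]; lo=4,mid=4 → [8,6,9,13,16,14,19,7,20,18]
arr[mid]=16=16: mid=5
arr[mid]=14<16: swap arr[4],arr[5]; lo=5,mid=6 → [8,6,9,13,14,16,19,7,20,18]
arr[mid]=19>16: swap arr[6],arr[7]; hi=6 → [8,6,9,13,14,16,7,19,20,18]
arr[mid]=7<16: swap arr[5],arr[6]; lo=6,mid=7 → [8,6,9,13,14,7,16,19,20,18]
end: lo=6, hi=6; arr = [8,6,9,13,14,7,16,19,20,18]

[8,6,9,13,14,7,16,19,20,18]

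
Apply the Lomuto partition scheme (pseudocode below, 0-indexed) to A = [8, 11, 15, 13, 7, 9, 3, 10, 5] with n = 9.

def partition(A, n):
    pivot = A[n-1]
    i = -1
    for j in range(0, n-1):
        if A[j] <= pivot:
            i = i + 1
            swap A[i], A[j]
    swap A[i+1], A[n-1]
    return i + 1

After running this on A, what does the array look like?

[3, 5, 15, 13, 7, 9, 8, 10, 11]

pivot=5, i=-1
j=0: 8>5, skip
j=1: 11>5, skip
j=2: 15>5, skip
j=3: 13>5, skip
j=4: 7>5, skip
j=5: 9>5, skip
j=6: 3≤5, i=0, swap(0,6) ⇒ [3, 11, 15, 13, 7, 9, 8, 10, 5]
j=7: 10>5, skip
swap(1,8) ⇒ [3, 5, 15, 13, 7, 9, 8, 10, 11]; return 1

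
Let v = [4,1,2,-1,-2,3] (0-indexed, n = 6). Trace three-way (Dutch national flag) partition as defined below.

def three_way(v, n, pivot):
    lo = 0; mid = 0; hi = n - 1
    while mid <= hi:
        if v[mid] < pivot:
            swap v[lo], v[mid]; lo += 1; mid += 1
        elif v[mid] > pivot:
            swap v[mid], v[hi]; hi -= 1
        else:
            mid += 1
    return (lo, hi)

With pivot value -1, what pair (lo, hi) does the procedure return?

pivot = -1; lo=0, mid=0, hi=5
v[mid]=4>-1: swap v[0],v[5]; hi=4 → [3,1,2,-1,-2,4]
v[mid]=3>-1: swap v[0],v[4]; hi=3 → [-2,1,2,-1,3,4]
v[mid]=-2<-1: swap v[0],v[0]; lo=1,mid=1 → [-2,1,2,-1,3,4]
v[mid]=1>-1: swap v[1],v[3]; hi=2 → [-2,-1,2,1,3,4]
v[mid]=-1=-1: mid=2
v[mid]=2>-1: swap v[2],v[2]; hi=1 → [-2,-1,2,1,3,4]
end: lo=1, hi=1; v = [-2,-1,2,1,3,4]

(1, 1)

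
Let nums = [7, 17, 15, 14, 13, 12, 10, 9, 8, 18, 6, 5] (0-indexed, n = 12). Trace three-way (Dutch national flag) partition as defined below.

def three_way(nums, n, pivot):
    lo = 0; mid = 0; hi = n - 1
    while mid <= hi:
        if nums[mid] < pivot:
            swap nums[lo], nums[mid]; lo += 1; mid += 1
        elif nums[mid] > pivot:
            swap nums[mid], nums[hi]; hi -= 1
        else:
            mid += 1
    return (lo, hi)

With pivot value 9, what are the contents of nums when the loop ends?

pivot = 9; lo=0, mid=0, hi=11
nums[mid]=7<9: swap nums[0],nums[0]; lo=1,mid=1 → [7, 17, 15, 14, 13, 12, 10, 9, 8, 18, 6, 5]
nums[mid]=17>9: swap nums[1],nums[11]; hi=10 → [7, 5, 15, 14, 13, 12, 10, 9, 8, 18, 6, 17]
nums[mid]=5<9: swap nums[1],nums[1]; lo=2,mid=2 → [7, 5, 15, 14, 13, 12, 10, 9, 8, 18, 6, 17]
nums[mid]=15>9: swap nums[2],nums[10]; hi=9 → [7, 5, 6, 14, 13, 12, 10, 9, 8, 18, 15, 17]
nums[mid]=6<9: swap nums[2],nums[2]; lo=3,mid=3 → [7, 5, 6, 14, 13, 12, 10, 9, 8, 18, 15, 17]
nums[mid]=14>9: swap nums[3],nums[9]; hi=8 → [7, 5, 6, 18, 13, 12, 10, 9, 8, 14, 15, 17]
nums[mid]=18>9: swap nums[3],nums[8]; hi=7 → [7, 5, 6, 8, 13, 12, 10, 9, 18, 14, 15, 17]
nums[mid]=8<9: swap nums[3],nums[3]; lo=4,mid=4 → [7, 5, 6, 8, 13, 12, 10, 9, 18, 14, 15, 17]
nums[mid]=13>9: swap nums[4],nums[7]; hi=6 → [7, 5, 6, 8, 9, 12, 10, 13, 18, 14, 15, 17]
nums[mid]=9=9: mid=5
nums[mid]=12>9: swap nums[5],nums[6]; hi=5 → [7, 5, 6, 8, 9, 10, 12, 13, 18, 14, 15, 17]
nums[mid]=10>9: swap nums[5],nums[5]; hi=4 → [7, 5, 6, 8, 9, 10, 12, 13, 18, 14, 15, 17]
end: lo=4, hi=4; nums = [7, 5, 6, 8, 9, 10, 12, 13, 18, 14, 15, 17]

[7, 5, 6, 8, 9, 10, 12, 13, 18, 14, 15, 17]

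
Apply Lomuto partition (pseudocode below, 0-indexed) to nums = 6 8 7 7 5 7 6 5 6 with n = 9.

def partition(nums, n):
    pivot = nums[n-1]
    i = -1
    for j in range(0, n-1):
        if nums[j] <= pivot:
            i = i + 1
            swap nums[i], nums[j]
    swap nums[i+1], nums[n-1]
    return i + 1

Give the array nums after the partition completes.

6 5 6 5 6 7 7 7 8

pivot = nums[8] = 6; i = -1
j=0: nums[0]=6 ≤ 6 → i=0, swap nums[0],nums[0] (no change) → 6 8 7 7 5 7 6 5 6
j=1: nums[1]=8 > 6 → no swap
j=2: nums[2]=7 > 6 → no swap
j=3: nums[3]=7 > 6 → no swap
j=4: nums[4]=5 ≤ 6 → i=1, swap nums[1],nums[4] → 6 5 7 7 8 7 6 5 6
j=5: nums[5]=7 > 6 → no swap
j=6: nums[6]=6 ≤ 6 → i=2, swap nums[2],nums[6] → 6 5 6 7 8 7 7 5 6
j=7: nums[7]=5 ≤ 6 → i=3, swap nums[3],nums[7] → 6 5 6 5 8 7 7 7 6
final swap nums[4],nums[8] → 6 5 6 5 6 7 7 7 8; return 4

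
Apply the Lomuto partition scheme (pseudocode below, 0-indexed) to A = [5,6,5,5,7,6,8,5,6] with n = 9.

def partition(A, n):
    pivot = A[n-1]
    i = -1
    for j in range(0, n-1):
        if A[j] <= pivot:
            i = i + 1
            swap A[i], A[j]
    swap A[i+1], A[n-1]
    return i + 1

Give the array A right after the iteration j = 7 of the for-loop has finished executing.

pivot = A[8] = 6; i = -1
j=0: A[0]=5 ≤ 6 → i=0, swap A[0],A[0] (no change) → [5,6,5,5,7,6,8,5,6]
j=1: A[1]=6 ≤ 6 → i=1, swap A[1],A[1] (no change) → [5,6,5,5,7,6,8,5,6]
j=2: A[2]=5 ≤ 6 → i=2, swap A[2],A[2] (no change) → [5,6,5,5,7,6,8,5,6]
j=3: A[3]=5 ≤ 6 → i=3, swap A[3],A[3] (no change) → [5,6,5,5,7,6,8,5,6]
j=4: A[4]=7 > 6 → no swap
j=5: A[5]=6 ≤ 6 → i=4, swap A[4],A[5] → [5,6,5,5,6,7,8,5,6]
j=6: A[6]=8 > 6 → no swap
j=7: A[7]=5 ≤ 6 → i=5, swap A[5],A[7] → [5,6,5,5,6,5,8,7,6]
(after j=7) A = [5,6,5,5,6,5,8,7,6]

[5,6,5,5,6,5,8,7,6]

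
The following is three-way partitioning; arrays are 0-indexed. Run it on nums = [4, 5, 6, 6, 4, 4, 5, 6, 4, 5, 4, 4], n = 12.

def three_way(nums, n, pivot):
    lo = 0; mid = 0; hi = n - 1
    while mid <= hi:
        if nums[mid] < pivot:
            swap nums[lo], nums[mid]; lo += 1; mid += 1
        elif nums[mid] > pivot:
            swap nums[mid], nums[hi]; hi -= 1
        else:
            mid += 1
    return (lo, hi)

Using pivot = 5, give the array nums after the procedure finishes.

[4, 4, 4, 4, 4, 4, 5, 5, 5, 6, 6, 6]

lo=0 mid=0 hi=11
4<5: swap(0,0), lo=1 mid=1 ⇒ [4, 5, 6, 6, 4, 4, 5, 6, 4, 5, 4, 4]
5=5: mid=2
6>5: swap(2,11), hi=10 ⇒ [4, 5, 4, 6, 4, 4, 5, 6, 4, 5, 4, 6]
4<5: swap(1,2), lo=2 mid=3 ⇒ [4, 4, 5, 6, 4, 4, 5, 6, 4, 5, 4, 6]
6>5: swap(3,10), hi=9 ⇒ [4, 4, 5, 4, 4, 4, 5, 6, 4, 5, 6, 6]
4<5: swap(2,3), lo=3 mid=4 ⇒ [4, 4, 4, 5, 4, 4, 5, 6, 4, 5, 6, 6]
4<5: swap(3,4), lo=4 mid=5 ⇒ [4, 4, 4, 4, 5, 4, 5, 6, 4, 5, 6, 6]
4<5: swap(4,5), lo=5 mid=6 ⇒ [4, 4, 4, 4, 4, 5, 5, 6, 4, 5, 6, 6]
5=5: mid=7
6>5: swap(7,9), hi=8 ⇒ [4, 4, 4, 4, 4, 5, 5, 5, 4, 6, 6, 6]
5=5: mid=8
4<5: swap(5,8), lo=6 mid=9 ⇒ [4, 4, 4, 4, 4, 4, 5, 5, 5, 6, 6, 6]
done. lo=6 hi=8; nums=[4, 4, 4, 4, 4, 4, 5, 5, 5, 6, 6, 6]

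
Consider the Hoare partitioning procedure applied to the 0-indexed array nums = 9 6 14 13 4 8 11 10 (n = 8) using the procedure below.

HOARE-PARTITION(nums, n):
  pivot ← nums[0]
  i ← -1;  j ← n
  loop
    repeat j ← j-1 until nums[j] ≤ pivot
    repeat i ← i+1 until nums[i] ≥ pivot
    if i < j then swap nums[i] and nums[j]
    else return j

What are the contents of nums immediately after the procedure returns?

pivot=9
j stops at 5 (8), i stops at 0 (9); swap ⇒ 8 6 14 13 4 9 11 10
j stops at 4 (4), i stops at 2 (14); swap ⇒ 8 6 4 13 14 9 11 10
j stops at 2, i stops at 3; i≥j ⇒ return 2. nums=8 6 4 13 14 9 11 10

8 6 4 13 14 9 11 10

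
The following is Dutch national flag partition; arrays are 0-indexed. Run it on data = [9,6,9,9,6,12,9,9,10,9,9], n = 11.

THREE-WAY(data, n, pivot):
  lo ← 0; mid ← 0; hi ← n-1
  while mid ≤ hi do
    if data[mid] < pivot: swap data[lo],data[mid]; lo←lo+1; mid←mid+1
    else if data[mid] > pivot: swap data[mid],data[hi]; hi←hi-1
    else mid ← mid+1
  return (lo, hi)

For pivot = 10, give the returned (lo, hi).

(9, 9)

lo=0 mid=0 hi=10
9<10: swap(0,0), lo=1 mid=1 ⇒ [9,6,9,9,6,12,9,9,10,9,9]
6<10: swap(1,1), lo=2 mid=2 ⇒ [9,6,9,9,6,12,9,9,10,9,9]
9<10: swap(2,2), lo=3 mid=3 ⇒ [9,6,9,9,6,12,9,9,10,9,9]
9<10: swap(3,3), lo=4 mid=4 ⇒ [9,6,9,9,6,12,9,9,10,9,9]
6<10: swap(4,4), lo=5 mid=5 ⇒ [9,6,9,9,6,12,9,9,10,9,9]
12>10: swap(5,10), hi=9 ⇒ [9,6,9,9,6,9,9,9,10,9,12]
9<10: swap(5,5), lo=6 mid=6 ⇒ [9,6,9,9,6,9,9,9,10,9,12]
9<10: swap(6,6), lo=7 mid=7 ⇒ [9,6,9,9,6,9,9,9,10,9,12]
9<10: swap(7,7), lo=8 mid=8 ⇒ [9,6,9,9,6,9,9,9,10,9,12]
10=10: mid=9
9<10: swap(8,9), lo=9 mid=10 ⇒ [9,6,9,9,6,9,9,9,9,10,12]
done. lo=9 hi=9; data=[9,6,9,9,6,9,9,9,9,10,12]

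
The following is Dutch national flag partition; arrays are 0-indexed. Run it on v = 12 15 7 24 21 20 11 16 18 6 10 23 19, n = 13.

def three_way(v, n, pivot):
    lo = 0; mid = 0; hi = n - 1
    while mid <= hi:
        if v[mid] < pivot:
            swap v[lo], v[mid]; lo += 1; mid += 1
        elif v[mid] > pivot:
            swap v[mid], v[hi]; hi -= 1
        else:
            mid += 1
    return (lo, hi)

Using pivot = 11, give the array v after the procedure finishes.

10 6 7 11 20 21 16 18 24 15 23 19 12

pivot = 11; lo=0, mid=0, hi=12
v[mid]=12>11: swap v[0],v[12]; hi=11 → 19 15 7 24 21 20 11 16 18 6 10 23 12
v[mid]=19>11: swap v[0],v[11]; hi=10 → 23 15 7 24 21 20 11 16 18 6 10 19 12
v[mid]=23>11: swap v[0],v[10]; hi=9 → 10 15 7 24 21 20 11 16 18 6 23 19 12
v[mid]=10<11: swap v[0],v[0]; lo=1,mid=1 → 10 15 7 24 21 20 11 16 18 6 23 19 12
v[mid]=15>11: swap v[1],v[9]; hi=8 → 10 6 7 24 21 20 11 16 18 15 23 19 12
v[mid]=6<11: swap v[1],v[1]; lo=2,mid=2 → 10 6 7 24 21 20 11 16 18 15 23 19 12
v[mid]=7<11: swap v[2],v[2]; lo=3,mid=3 → 10 6 7 24 21 20 11 16 18 15 23 19 12
v[mid]=24>11: swap v[3],v[8]; hi=7 → 10 6 7 18 21 20 11 16 24 15 23 19 12
v[mid]=18>11: swap v[3],v[7]; hi=6 → 10 6 7 16 21 20 11 18 24 15 23 19 12
v[mid]=16>11: swap v[3],v[6]; hi=5 → 10 6 7 11 21 20 16 18 24 15 23 19 12
v[mid]=11=11: mid=4
v[mid]=21>11: swap v[4],v[5]; hi=4 → 10 6 7 11 20 21 16 18 24 15 23 19 12
v[mid]=20>11: swap v[4],v[4]; hi=3 → 10 6 7 11 20 21 16 18 24 15 23 19 12
end: lo=3, hi=3; v = 10 6 7 11 20 21 16 18 24 15 23 19 12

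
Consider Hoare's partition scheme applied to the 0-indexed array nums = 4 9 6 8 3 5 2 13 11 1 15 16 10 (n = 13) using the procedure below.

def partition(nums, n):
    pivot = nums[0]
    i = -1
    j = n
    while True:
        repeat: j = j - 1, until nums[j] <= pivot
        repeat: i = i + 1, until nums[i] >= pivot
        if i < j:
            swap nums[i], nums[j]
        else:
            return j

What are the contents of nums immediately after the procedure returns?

1 2 3 8 6 5 9 13 11 4 15 16 10

pivot=4
j stops at 9 (1), i stops at 0 (4); swap ⇒ 1 9 6 8 3 5 2 13 11 4 15 16 10
j stops at 6 (2), i stops at 1 (9); swap ⇒ 1 2 6 8 3 5 9 13 11 4 15 16 10
j stops at 4 (3), i stops at 2 (6); swap ⇒ 1 2 3 8 6 5 9 13 11 4 15 16 10
j stops at 2, i stops at 3; i≥j ⇒ return 2. nums=1 2 3 8 6 5 9 13 11 4 15 16 10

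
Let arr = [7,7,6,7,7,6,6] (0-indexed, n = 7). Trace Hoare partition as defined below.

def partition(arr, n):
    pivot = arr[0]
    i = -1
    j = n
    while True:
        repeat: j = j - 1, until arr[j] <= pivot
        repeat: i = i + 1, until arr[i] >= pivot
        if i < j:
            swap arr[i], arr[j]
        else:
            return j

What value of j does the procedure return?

3

pivot = arr[0] = 7; i = -1, j = 7
j→6 (arr[6]=6≤7), i→0 (arr[0]=7≥7); i<j, swap → [6,7,6,7,7,6,7]
j→5 (arr[5]=6≤7), i→1 (arr[1]=7≥7); i<j, swap → [6,6,6,7,7,7,7]
j→4 (arr[4]=7≤7), i→3 (arr[3]=7≥7); i<j, swap → [6,6,6,7,7,7,7]
j→3, i→4; i≥j, return j=3. arr = [6,6,6,7,7,7,7]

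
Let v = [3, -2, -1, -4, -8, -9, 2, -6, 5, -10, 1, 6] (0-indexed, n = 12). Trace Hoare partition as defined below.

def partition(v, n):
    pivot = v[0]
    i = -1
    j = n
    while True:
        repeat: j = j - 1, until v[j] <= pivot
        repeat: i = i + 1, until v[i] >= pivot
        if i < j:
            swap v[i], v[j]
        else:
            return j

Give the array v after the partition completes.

pivot = v[0] = 3; i = -1, j = 12
j→10 (v[10]=1≤3), i→0 (v[0]=3≥3); i<j, swap → [1, -2, -1, -4, -8, -9, 2, -6, 5, -10, 3, 6]
j→9 (v[9]=-10≤3), i→8 (v[8]=5≥3); i<j, swap → [1, -2, -1, -4, -8, -9, 2, -6, -10, 5, 3, 6]
j→8, i→9; i≥j, return j=8. v = [1, -2, -1, -4, -8, -9, 2, -6, -10, 5, 3, 6]

[1, -2, -1, -4, -8, -9, 2, -6, -10, 5, 3, 6]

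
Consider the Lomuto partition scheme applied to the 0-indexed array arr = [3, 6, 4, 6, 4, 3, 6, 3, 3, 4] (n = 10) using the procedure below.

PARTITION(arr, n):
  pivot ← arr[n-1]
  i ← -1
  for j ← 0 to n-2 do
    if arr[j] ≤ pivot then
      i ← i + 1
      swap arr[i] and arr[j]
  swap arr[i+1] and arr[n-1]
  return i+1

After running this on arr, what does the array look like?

pivot = arr[9] = 4; i = -1
j=0: arr[0]=3 ≤ 4 → i=0, swap arr[0],arr[0] (no change) → [3, 6, 4, 6, 4, 3, 6, 3, 3, 4]
j=1: arr[1]=6 > 4 → no swap
j=2: arr[2]=4 ≤ 4 → i=1, swap arr[1],arr[2] → [3, 4, 6, 6, 4, 3, 6, 3, 3, 4]
j=3: arr[3]=6 > 4 → no swap
j=4: arr[4]=4 ≤ 4 → i=2, swap arr[2],arr[4] → [3, 4, 4, 6, 6, 3, 6, 3, 3, 4]
j=5: arr[5]=3 ≤ 4 → i=3, swap arr[3],arr[5] → [3, 4, 4, 3, 6, 6, 6, 3, 3, 4]
j=6: arr[6]=6 > 4 → no swap
j=7: arr[7]=3 ≤ 4 → i=4, swap arr[4],arr[7] → [3, 4, 4, 3, 3, 6, 6, 6, 3, 4]
j=8: arr[8]=3 ≤ 4 → i=5, swap arr[5],arr[8] → [3, 4, 4, 3, 3, 3, 6, 6, 6, 4]
final swap arr[6],arr[9] → [3, 4, 4, 3, 3, 3, 4, 6, 6, 6]; return 6

[3, 4, 4, 3, 3, 3, 4, 6, 6, 6]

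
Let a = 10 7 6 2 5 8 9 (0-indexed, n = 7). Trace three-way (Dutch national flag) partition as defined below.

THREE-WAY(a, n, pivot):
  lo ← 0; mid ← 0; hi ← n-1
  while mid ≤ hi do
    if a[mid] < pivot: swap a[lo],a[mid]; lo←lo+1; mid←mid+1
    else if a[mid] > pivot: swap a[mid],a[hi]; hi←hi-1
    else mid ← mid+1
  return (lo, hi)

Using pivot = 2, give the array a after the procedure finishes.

lo=0 mid=0 hi=6
10>2: swap(0,6), hi=5 ⇒ 9 7 6 2 5 8 10
9>2: swap(0,5), hi=4 ⇒ 8 7 6 2 5 9 10
8>2: swap(0,4), hi=3 ⇒ 5 7 6 2 8 9 10
5>2: swap(0,3), hi=2 ⇒ 2 7 6 5 8 9 10
2=2: mid=1
7>2: swap(1,2), hi=1 ⇒ 2 6 7 5 8 9 10
6>2: swap(1,1), hi=0 ⇒ 2 6 7 5 8 9 10
done. lo=0 hi=0; a=2 6 7 5 8 9 10

2 6 7 5 8 9 10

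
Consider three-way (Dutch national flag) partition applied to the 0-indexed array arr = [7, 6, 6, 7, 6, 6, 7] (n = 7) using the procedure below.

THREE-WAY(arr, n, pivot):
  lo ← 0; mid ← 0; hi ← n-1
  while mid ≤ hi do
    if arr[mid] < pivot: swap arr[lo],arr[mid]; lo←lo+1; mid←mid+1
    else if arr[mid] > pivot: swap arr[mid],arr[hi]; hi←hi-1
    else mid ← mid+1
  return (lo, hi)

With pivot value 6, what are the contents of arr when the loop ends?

pivot = 6; lo=0, mid=0, hi=6
arr[mid]=7>6: swap arr[0],arr[6]; hi=5 → [7, 6, 6, 7, 6, 6, 7]
arr[mid]=7>6: swap arr[0],arr[5]; hi=4 → [6, 6, 6, 7, 6, 7, 7]
arr[mid]=6=6: mid=1
arr[mid]=6=6: mid=2
arr[mid]=6=6: mid=3
arr[mid]=7>6: swap arr[3],arr[4]; hi=3 → [6, 6, 6, 6, 7, 7, 7]
arr[mid]=6=6: mid=4
end: lo=0, hi=3; arr = [6, 6, 6, 6, 7, 7, 7]

[6, 6, 6, 6, 7, 7, 7]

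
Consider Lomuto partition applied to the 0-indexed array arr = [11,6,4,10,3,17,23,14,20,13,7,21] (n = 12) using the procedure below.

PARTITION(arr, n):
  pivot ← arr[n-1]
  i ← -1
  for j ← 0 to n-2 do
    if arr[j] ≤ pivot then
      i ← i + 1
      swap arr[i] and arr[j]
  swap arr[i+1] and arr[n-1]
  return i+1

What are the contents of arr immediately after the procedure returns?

[11,6,4,10,3,17,14,20,13,7,21,23]

pivot=21, i=-1
j=0: 11≤21, i=0, swap(0,0) ⇒ [11,6,4,10,3,17,23,14,20,13,7,21]
j=1: 6≤21, i=1, swap(1,1) ⇒ [11,6,4,10,3,17,23,14,20,13,7,21]
j=2: 4≤21, i=2, swap(2,2) ⇒ [11,6,4,10,3,17,23,14,20,13,7,21]
j=3: 10≤21, i=3, swap(3,3) ⇒ [11,6,4,10,3,17,23,14,20,13,7,21]
j=4: 3≤21, i=4, swap(4,4) ⇒ [11,6,4,10,3,17,23,14,20,13,7,21]
j=5: 17≤21, i=5, swap(5,5) ⇒ [11,6,4,10,3,17,23,14,20,13,7,21]
j=6: 23>21, skip
j=7: 14≤21, i=6, swap(6,7) ⇒ [11,6,4,10,3,17,14,23,20,13,7,21]
j=8: 20≤21, i=7, swap(7,8) ⇒ [11,6,4,10,3,17,14,20,23,13,7,21]
j=9: 13≤21, i=8, swap(8,9) ⇒ [11,6,4,10,3,17,14,20,13,23,7,21]
j=10: 7≤21, i=9, swap(9,10) ⇒ [11,6,4,10,3,17,14,20,13,7,23,21]
swap(10,11) ⇒ [11,6,4,10,3,17,14,20,13,7,21,23]; return 10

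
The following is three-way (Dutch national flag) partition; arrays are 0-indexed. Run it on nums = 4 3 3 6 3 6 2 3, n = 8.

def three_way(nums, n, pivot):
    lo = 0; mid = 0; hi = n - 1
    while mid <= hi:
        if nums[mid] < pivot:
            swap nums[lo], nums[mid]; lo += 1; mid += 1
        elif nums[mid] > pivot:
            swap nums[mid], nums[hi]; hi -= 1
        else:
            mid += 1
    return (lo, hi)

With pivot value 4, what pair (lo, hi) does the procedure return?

pivot = 4; lo=0, mid=0, hi=7
nums[mid]=4=4: mid=1
nums[mid]=3<4: swap nums[0],nums[1]; lo=1,mid=2 → 3 4 3 6 3 6 2 3
nums[mid]=3<4: swap nums[1],nums[2]; lo=2,mid=3 → 3 3 4 6 3 6 2 3
nums[mid]=6>4: swap nums[3],nums[7]; hi=6 → 3 3 4 3 3 6 2 6
nums[mid]=3<4: swap nums[2],nums[3]; lo=3,mid=4 → 3 3 3 4 3 6 2 6
nums[mid]=3<4: swap nums[3],nums[4]; lo=4,mid=5 → 3 3 3 3 4 6 2 6
nums[mid]=6>4: swap nums[5],nums[6]; hi=5 → 3 3 3 3 4 2 6 6
nums[mid]=2<4: swap nums[4],nums[5]; lo=5,mid=6 → 3 3 3 3 2 4 6 6
end: lo=5, hi=5; nums = 3 3 3 3 2 4 6 6

(5, 5)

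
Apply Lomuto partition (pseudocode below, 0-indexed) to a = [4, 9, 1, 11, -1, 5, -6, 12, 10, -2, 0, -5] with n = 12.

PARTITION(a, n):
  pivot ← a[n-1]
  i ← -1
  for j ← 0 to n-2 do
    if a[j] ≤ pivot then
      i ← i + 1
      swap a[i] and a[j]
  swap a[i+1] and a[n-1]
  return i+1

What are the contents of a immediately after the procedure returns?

pivot = a[11] = -5; i = -1
j=0: a[0]=4 > -5 → no swap
j=1: a[1]=9 > -5 → no swap
j=2: a[2]=1 > -5 → no swap
j=3: a[3]=11 > -5 → no swap
j=4: a[4]=-1 > -5 → no swap
j=5: a[5]=5 > -5 → no swap
j=6: a[6]=-6 ≤ -5 → i=0, swap a[0],a[6] → [-6, 9, 1, 11, -1, 5, 4, 12, 10, -2, 0, -5]
j=7: a[7]=12 > -5 → no swap
j=8: a[8]=10 > -5 → no swap
j=9: a[9]=-2 > -5 → no swap
j=10: a[10]=0 > -5 → no swap
final swap a[1],a[11] → [-6, -5, 1, 11, -1, 5, 4, 12, 10, -2, 0, 9]; return 1

[-6, -5, 1, 11, -1, 5, 4, 12, 10, -2, 0, 9]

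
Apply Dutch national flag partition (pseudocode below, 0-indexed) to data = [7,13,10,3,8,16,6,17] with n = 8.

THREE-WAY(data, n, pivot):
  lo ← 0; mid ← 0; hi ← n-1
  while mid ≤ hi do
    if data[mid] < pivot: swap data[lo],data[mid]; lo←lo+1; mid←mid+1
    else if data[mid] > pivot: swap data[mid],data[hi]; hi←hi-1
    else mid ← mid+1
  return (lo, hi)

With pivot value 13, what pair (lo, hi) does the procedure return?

pivot = 13; lo=0, mid=0, hi=7
data[mid]=7<13: swap data[0],data[0]; lo=1,mid=1 → [7,13,10,3,8,16,6,17]
data[mid]=13=13: mid=2
data[mid]=10<13: swap data[1],data[2]; lo=2,mid=3 → [7,10,13,3,8,16,6,17]
data[mid]=3<13: swap data[2],data[3]; lo=3,mid=4 → [7,10,3,13,8,16,6,17]
data[mid]=8<13: swap data[3],data[4]; lo=4,mid=5 → [7,10,3,8,13,16,6,17]
data[mid]=16>13: swap data[5],data[7]; hi=6 → [7,10,3,8,13,17,6,16]
data[mid]=17>13: swap data[5],data[6]; hi=5 → [7,10,3,8,13,6,17,16]
data[mid]=6<13: swap data[4],data[5]; lo=5,mid=6 → [7,10,3,8,6,13,17,16]
end: lo=5, hi=5; data = [7,10,3,8,6,13,17,16]

(5, 5)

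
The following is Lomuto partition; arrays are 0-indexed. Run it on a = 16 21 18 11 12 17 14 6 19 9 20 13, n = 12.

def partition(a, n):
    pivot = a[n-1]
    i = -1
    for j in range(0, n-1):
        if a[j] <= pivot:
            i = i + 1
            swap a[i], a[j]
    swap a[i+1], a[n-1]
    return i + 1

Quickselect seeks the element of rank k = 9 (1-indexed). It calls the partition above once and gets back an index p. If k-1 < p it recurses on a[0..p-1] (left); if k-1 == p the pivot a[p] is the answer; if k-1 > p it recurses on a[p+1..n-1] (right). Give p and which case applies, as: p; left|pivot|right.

pivot = a[11] = 13; i = -1
j=0: a[0]=16 > 13 → no swap
j=1: a[1]=21 > 13 → no swap
j=2: a[2]=18 > 13 → no swap
j=3: a[3]=11 ≤ 13 → i=0, swap a[0],a[3] → 11 21 18 16 12 17 14 6 19 9 20 13
j=4: a[4]=12 ≤ 13 → i=1, swap a[1],a[4] → 11 12 18 16 21 17 14 6 19 9 20 13
j=5: a[5]=17 > 13 → no swap
j=6: a[6]=14 > 13 → no swap
j=7: a[7]=6 ≤ 13 → i=2, swap a[2],a[7] → 11 12 6 16 21 17 14 18 19 9 20 13
j=8: a[8]=19 > 13 → no swap
j=9: a[9]=9 ≤ 13 → i=3, swap a[3],a[9] → 11 12 6 9 21 17 14 18 19 16 20 13
j=10: a[10]=20 > 13 → no swap
final swap a[4],a[11] → 11 12 6 9 13 17 14 18 19 16 20 21; return 4
p = 4; k-1 = 8 > 4 ⇒ right

4; right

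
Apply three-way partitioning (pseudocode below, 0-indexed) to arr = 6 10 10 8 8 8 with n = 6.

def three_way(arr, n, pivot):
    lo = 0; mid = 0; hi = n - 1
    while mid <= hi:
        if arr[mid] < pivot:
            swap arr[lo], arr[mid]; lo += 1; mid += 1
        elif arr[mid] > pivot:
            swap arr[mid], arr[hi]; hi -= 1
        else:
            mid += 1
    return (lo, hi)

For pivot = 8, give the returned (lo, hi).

pivot = 8; lo=0, mid=0, hi=5
arr[mid]=6<8: swap arr[0],arr[0]; lo=1,mid=1 → 6 10 10 8 8 8
arr[mid]=10>8: swap arr[1],arr[5]; hi=4 → 6 8 10 8 8 10
arr[mid]=8=8: mid=2
arr[mid]=10>8: swap arr[2],arr[4]; hi=3 → 6 8 8 8 10 10
arr[mid]=8=8: mid=3
arr[mid]=8=8: mid=4
end: lo=1, hi=3; arr = 6 8 8 8 10 10

(1, 3)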